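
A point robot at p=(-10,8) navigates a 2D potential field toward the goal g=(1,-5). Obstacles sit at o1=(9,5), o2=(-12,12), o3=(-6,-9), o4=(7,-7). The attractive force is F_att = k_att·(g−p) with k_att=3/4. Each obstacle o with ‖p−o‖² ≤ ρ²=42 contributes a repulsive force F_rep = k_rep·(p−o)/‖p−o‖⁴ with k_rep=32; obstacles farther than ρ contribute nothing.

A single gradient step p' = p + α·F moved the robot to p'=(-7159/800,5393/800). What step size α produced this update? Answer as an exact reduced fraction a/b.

α = 1/8

F_att = 3/4·(g−p) = 3/4·(11,-13) = (8.2500,-9.7500)
o1: d²=370 > ρ²=42 → inactive
o2: d²=20 ≤ ρ²=42; F_rep = 32·(2,-4)/20² = (0.1600,-0.3200)
o3: d²=305 > ρ²=42 → inactive
o4: d²=514 > ρ²=42 → inactive
F = F_att + ΣF_rep = (8.4100,-10.0700)
Δp = p'−p = (1.0513,-1.2588); α = Δx/Fx = (841/800) / (841/100) = 1/8
check: Δy/Fy = (-1007/800) / (-1007/100) = 1/8 ✓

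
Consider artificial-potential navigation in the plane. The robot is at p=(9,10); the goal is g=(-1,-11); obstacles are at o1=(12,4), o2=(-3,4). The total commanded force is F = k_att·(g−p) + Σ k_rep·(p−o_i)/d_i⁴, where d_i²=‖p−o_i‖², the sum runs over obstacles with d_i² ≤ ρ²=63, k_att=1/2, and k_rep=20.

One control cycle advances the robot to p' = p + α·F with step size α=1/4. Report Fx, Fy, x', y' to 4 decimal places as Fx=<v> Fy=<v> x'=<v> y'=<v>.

Fx=-5.0296 Fy=-10.4407 x'=7.7426 y'=7.3898

F_att = 1/2·(g−p) = 1/2·(-10,-21) = (-5.0000,-10.5000)
o1: d²=45 ≤ ρ²=63; F_rep = 20·(-3,6)/45² = (-0.0296,0.0593)
o2: d²=180 > ρ²=63 → inactive
F = F_att + ΣF_rep = (-5.0296,-10.4407)
p' = p + 1/4·F = (7.7426,7.3898)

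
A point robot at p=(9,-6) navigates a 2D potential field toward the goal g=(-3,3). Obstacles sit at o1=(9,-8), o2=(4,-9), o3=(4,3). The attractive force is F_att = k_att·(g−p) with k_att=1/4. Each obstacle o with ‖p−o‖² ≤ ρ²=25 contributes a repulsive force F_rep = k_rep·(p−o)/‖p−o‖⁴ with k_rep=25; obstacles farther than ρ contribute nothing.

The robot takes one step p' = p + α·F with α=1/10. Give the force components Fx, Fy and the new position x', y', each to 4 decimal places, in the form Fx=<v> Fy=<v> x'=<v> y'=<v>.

Fx=-3.0000 Fy=5.3750 x'=8.7000 y'=-5.4625

F_att = 1/4·(g−p) = 1/4·(-12,9) = (-3.0000,2.2500)
o1: d²=4 ≤ ρ²=25; F_rep = 25·(0,2)/4² = (0.0000,3.1250)
o2: d²=34 > ρ²=25 → inactive
o3: d²=106 > ρ²=25 → inactive
F = F_att + ΣF_rep = (-3.0000,5.3750)
p' = p + 1/10·F = (8.7000,-5.4625)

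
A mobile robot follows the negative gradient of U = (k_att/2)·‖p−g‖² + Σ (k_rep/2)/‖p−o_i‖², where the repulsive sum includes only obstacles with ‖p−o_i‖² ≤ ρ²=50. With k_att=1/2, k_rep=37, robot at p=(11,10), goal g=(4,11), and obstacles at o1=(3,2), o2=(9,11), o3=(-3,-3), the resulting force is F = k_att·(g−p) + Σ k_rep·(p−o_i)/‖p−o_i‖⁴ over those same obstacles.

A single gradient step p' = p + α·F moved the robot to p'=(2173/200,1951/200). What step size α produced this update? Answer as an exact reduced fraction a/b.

α = 1/4

F_att = 1/2·(g−p) = 1/2·(-7,1) = (-3.5000,0.5000)
o1: d²=128 > ρ²=50 → inactive
o2: d²=5 ≤ ρ²=50; F_rep = 37·(2,-1)/5² = (2.9600,-1.4800)
o3: d²=365 > ρ²=50 → inactive
F = F_att + ΣF_rep = (-0.5400,-0.9800)
Δp = p'−p = (-0.1350,-0.2450); α = Δx/Fx = (-27/200) / (-27/50) = 1/4
check: Δy/Fy = (-49/200) / (-49/50) = 1/4 ✓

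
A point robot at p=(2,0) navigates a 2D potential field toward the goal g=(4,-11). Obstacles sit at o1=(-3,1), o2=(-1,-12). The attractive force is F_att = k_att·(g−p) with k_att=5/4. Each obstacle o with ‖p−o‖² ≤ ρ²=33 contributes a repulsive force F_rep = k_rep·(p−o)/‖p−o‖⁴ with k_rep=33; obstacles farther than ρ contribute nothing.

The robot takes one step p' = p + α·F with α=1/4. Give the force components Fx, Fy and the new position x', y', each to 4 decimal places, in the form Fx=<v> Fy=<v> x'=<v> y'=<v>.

F_att = 5/4·(g−p) = 5/4·(2,-11) = (2.5000,-13.7500)
o1: d²=26 ≤ ρ²=33; F_rep = 33·(5,-1)/26² = (0.2441,-0.0488)
o2: d²=153 > ρ²=33 → inactive
F = F_att + ΣF_rep = (2.7441,-13.7988)
p' = p + 1/4·F = (2.6860,-3.4497)

Fx=2.7441 Fy=-13.7988 x'=2.6860 y'=-3.4497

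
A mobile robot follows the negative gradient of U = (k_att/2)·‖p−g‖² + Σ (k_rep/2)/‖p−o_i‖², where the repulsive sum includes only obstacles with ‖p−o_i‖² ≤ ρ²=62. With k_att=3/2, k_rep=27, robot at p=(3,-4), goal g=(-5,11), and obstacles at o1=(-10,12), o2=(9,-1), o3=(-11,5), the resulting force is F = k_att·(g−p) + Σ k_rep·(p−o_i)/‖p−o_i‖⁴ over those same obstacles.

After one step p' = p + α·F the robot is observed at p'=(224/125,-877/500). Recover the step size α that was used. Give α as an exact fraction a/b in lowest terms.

F_att = 3/2·(g−p) = 3/2·(-8,15) = (-12.0000,22.5000)
o1: d²=425 > ρ²=62 → inactive
o2: d²=45 ≤ ρ²=62; F_rep = 27·(-6,-3)/45² = (-0.0800,-0.0400)
o3: d²=277 > ρ²=62 → inactive
F = F_att + ΣF_rep = (-12.0800,22.4600)
Δp = p'−p = (-1.2080,2.2460); α = Δx/Fx = (-151/125) / (-302/25) = 1/10
check: Δy/Fy = (1123/500) / (1123/50) = 1/10 ✓

α = 1/10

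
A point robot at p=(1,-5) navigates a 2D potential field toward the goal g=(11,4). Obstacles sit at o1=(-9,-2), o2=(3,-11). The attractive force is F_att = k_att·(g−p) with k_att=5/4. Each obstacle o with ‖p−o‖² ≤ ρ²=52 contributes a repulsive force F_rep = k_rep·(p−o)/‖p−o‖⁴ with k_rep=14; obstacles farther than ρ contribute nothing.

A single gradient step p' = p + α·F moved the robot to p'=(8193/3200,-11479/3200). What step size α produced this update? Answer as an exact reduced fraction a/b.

α = 1/8

F_att = 5/4·(g−p) = 5/4·(10,9) = (12.5000,11.2500)
o1: d²=109 > ρ²=52 → inactive
o2: d²=40 ≤ ρ²=52; F_rep = 14·(-2,6)/40² = (-0.0175,0.0525)
F = F_att + ΣF_rep = (12.4825,11.3025)
Δp = p'−p = (1.5603,1.4128); α = Δx/Fx = (4993/3200) / (4993/400) = 1/8
check: Δy/Fy = (4521/3200) / (4521/400) = 1/8 ✓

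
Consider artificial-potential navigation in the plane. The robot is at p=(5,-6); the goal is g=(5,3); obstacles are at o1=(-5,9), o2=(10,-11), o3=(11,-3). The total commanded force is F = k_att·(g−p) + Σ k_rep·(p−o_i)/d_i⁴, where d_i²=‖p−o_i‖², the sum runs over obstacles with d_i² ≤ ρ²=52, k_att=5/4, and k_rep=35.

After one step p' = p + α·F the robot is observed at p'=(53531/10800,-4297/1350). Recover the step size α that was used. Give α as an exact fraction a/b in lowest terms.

α = 1/4

F_att = 5/4·(g−p) = 5/4·(0,9) = (0.0000,11.2500)
o1: d²=325 > ρ²=52 → inactive
o2: d²=50 ≤ ρ²=52; F_rep = 35·(-5,5)/50² = (-0.0700,0.0700)
o3: d²=45 ≤ ρ²=52; F_rep = 35·(-6,-3)/45² = (-0.1037,-0.0519)
F = F_att + ΣF_rep = (-0.1737,11.2681)
Δp = p'−p = (-0.0434,2.8170); α = Δx/Fx = (-469/10800) / (-469/2700) = 1/4
check: Δy/Fy = (3803/1350) / (7606/675) = 1/4 ✓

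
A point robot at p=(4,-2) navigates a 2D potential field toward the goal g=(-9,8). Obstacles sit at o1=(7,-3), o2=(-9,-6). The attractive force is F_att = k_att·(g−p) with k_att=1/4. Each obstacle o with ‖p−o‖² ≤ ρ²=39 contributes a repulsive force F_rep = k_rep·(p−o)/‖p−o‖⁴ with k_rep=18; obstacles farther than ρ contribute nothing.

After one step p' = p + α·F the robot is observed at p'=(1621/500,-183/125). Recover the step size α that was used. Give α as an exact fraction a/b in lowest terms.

α = 1/5

F_att = 1/4·(g−p) = 1/4·(-13,10) = (-3.2500,2.5000)
o1: d²=10 ≤ ρ²=39; F_rep = 18·(-3,1)/10² = (-0.5400,0.1800)
o2: d²=185 > ρ²=39 → inactive
F = F_att + ΣF_rep = (-3.7900,2.6800)
Δp = p'−p = (-0.7580,0.5360); α = Δx/Fx = (-379/500) / (-379/100) = 1/5
check: Δy/Fy = (67/125) / (67/25) = 1/5 ✓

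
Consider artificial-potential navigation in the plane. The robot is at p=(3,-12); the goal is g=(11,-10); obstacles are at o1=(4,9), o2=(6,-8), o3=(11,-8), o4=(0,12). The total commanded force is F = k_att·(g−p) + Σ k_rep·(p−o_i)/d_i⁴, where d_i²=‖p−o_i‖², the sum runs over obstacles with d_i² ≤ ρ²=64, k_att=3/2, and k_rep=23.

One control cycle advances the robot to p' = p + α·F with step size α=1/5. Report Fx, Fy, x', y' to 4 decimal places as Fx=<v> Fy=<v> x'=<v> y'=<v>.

F_att = 3/2·(g−p) = 3/2·(8,2) = (12.0000,3.0000)
o1: d²=442 > ρ²=64 → inactive
o2: d²=25 ≤ ρ²=64; F_rep = 23·(-3,-4)/25² = (-0.1104,-0.1472)
o3: d²=80 > ρ²=64 → inactive
o4: d²=585 > ρ²=64 → inactive
F = F_att + ΣF_rep = (11.8896,2.8528)
p' = p + 1/5·F = (5.3779,-11.4294)

Fx=11.8896 Fy=2.8528 x'=5.3779 y'=-11.4294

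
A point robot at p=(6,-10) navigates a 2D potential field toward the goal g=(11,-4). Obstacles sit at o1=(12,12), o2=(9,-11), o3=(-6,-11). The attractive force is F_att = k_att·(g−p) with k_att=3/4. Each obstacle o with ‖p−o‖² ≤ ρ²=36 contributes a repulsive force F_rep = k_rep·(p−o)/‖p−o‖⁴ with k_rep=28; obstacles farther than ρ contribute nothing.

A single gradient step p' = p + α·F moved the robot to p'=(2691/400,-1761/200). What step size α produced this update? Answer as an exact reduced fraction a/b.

α = 1/4

F_att = 3/4·(g−p) = 3/4·(5,6) = (3.7500,4.5000)
o1: d²=520 > ρ²=36 → inactive
o2: d²=10 ≤ ρ²=36; F_rep = 28·(-3,1)/10² = (-0.8400,0.2800)
o3: d²=145 > ρ²=36 → inactive
F = F_att + ΣF_rep = (2.9100,4.7800)
Δp = p'−p = (0.7275,1.1950); α = Δx/Fx = (291/400) / (291/100) = 1/4
check: Δy/Fy = (239/200) / (239/50) = 1/4 ✓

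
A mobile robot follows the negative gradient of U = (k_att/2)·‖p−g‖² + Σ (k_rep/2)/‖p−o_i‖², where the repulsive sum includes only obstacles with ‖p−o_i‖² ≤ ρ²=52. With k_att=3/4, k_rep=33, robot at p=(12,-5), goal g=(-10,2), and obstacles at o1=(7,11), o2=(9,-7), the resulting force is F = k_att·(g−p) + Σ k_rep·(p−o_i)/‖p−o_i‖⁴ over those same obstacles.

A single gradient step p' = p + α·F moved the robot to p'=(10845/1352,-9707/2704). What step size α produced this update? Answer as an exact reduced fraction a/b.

F_att = 3/4·(g−p) = 3/4·(-22,7) = (-16.5000,5.2500)
o1: d²=281 > ρ²=52 → inactive
o2: d²=13 ≤ ρ²=52; F_rep = 33·(3,2)/13² = (0.5858,0.3905)
F = F_att + ΣF_rep = (-15.9142,5.6405)
Δp = p'−p = (-3.9786,1.4101); α = Δx/Fx = (-5379/1352) / (-5379/338) = 1/4
check: Δy/Fy = (3813/2704) / (3813/676) = 1/4 ✓

α = 1/4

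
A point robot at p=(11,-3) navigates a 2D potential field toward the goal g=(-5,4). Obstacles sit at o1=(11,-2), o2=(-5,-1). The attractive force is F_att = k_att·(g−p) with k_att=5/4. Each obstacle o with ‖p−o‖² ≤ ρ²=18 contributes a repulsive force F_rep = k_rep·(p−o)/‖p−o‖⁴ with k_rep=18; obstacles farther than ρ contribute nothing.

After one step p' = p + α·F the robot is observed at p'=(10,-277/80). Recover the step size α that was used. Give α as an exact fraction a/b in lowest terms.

F_att = 5/4·(g−p) = 5/4·(-16,7) = (-20.0000,8.7500)
o1: d²=1 ≤ ρ²=18; F_rep = 18·(0,-1)/1² = (0.0000,-18.0000)
o2: d²=260 > ρ²=18 → inactive
F = F_att + ΣF_rep = (-20.0000,-9.2500)
Δp = p'−p = (-1.0000,-0.4625); α = Δx/Fx = (-1) / (-20) = 1/20
check: Δy/Fy = (-37/80) / (-37/4) = 1/20 ✓

α = 1/20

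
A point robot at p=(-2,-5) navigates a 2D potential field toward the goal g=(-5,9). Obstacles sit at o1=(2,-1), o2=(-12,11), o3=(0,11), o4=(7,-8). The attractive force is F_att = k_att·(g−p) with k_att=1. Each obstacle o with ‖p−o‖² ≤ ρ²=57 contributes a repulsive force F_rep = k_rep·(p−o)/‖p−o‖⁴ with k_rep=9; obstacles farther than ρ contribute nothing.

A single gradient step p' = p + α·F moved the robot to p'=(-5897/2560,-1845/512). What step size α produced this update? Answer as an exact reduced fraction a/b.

α = 1/10

F_att = 1·(g−p) = 1·(-3,14) = (-3.0000,14.0000)
o1: d²=32 ≤ ρ²=57; F_rep = 9·(-4,-4)/32² = (-0.0352,-0.0352)
o2: d²=356 > ρ²=57 → inactive
o3: d²=260 > ρ²=57 → inactive
o4: d²=90 > ρ²=57 → inactive
F = F_att + ΣF_rep = (-3.0352,13.9648)
Δp = p'−p = (-0.3035,1.3965); α = Δx/Fx = (-777/2560) / (-777/256) = 1/10
check: Δy/Fy = (715/512) / (3575/256) = 1/10 ✓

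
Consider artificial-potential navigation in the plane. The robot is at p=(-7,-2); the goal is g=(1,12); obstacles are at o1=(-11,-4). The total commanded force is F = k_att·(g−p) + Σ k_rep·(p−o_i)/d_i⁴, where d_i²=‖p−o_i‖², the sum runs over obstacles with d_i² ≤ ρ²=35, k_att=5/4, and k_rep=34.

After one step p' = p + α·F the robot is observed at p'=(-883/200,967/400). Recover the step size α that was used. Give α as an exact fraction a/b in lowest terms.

α = 1/4

F_att = 5/4·(g−p) = 5/4·(8,14) = (10.0000,17.5000)
o1: d²=20 ≤ ρ²=35; F_rep = 34·(4,2)/20² = (0.3400,0.1700)
F = F_att + ΣF_rep = (10.3400,17.6700)
Δp = p'−p = (2.5850,4.4175); α = Δx/Fx = (517/200) / (517/50) = 1/4
check: Δy/Fy = (1767/400) / (1767/100) = 1/4 ✓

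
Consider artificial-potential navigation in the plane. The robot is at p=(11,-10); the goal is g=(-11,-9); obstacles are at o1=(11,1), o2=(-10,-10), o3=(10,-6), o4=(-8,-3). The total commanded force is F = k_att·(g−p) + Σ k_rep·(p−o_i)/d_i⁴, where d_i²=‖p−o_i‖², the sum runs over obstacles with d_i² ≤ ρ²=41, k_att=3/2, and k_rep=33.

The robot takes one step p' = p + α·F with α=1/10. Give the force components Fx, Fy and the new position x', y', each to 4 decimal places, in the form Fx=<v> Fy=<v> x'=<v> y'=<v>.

Fx=-32.8858 Fy=1.0433 x'=7.7114 y'=-9.8957

F_att = 3/2·(g−p) = 3/2·(-22,1) = (-33.0000,1.5000)
o1: d²=121 > ρ²=41 → inactive
o2: d²=441 > ρ²=41 → inactive
o3: d²=17 ≤ ρ²=41; F_rep = 33·(1,-4)/17² = (0.1142,-0.4567)
o4: d²=410 > ρ²=41 → inactive
F = F_att + ΣF_rep = (-32.8858,1.0433)
p' = p + 1/10·F = (7.7114,-9.8957)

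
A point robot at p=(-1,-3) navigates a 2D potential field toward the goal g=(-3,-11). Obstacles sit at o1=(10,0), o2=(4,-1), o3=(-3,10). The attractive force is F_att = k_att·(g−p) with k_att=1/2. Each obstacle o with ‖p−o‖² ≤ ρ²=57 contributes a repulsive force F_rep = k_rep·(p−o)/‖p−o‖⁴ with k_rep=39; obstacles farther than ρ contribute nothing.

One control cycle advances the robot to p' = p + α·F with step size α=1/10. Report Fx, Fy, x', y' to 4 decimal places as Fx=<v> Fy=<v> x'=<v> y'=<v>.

Fx=-1.2319 Fy=-4.0927 x'=-1.1232 y'=-3.4093

F_att = 1/2·(g−p) = 1/2·(-2,-8) = (-1.0000,-4.0000)
o1: d²=130 > ρ²=57 → inactive
o2: d²=29 ≤ ρ²=57; F_rep = 39·(-5,-2)/29² = (-0.2319,-0.0927)
o3: d²=173 > ρ²=57 → inactive
F = F_att + ΣF_rep = (-1.2319,-4.0927)
p' = p + 1/10·F = (-1.1232,-3.4093)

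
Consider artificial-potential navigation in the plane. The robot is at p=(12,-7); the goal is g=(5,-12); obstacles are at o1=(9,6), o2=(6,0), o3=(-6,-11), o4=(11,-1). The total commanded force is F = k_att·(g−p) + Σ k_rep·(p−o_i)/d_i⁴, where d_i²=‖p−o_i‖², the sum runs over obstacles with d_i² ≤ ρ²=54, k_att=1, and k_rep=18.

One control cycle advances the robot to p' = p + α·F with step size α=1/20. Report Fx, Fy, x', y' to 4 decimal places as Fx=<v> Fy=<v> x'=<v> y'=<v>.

F_att = 1·(g−p) = 1·(-7,-5) = (-7.0000,-5.0000)
o1: d²=178 > ρ²=54 → inactive
o2: d²=85 > ρ²=54 → inactive
o3: d²=340 > ρ²=54 → inactive
o4: d²=37 ≤ ρ²=54; F_rep = 18·(1,-6)/37² = (0.0131,-0.0789)
F = F_att + ΣF_rep = (-6.9869,-5.0789)
p' = p + 1/20·F = (11.6507,-7.2539)

Fx=-6.9869 Fy=-5.0789 x'=11.6507 y'=-7.2539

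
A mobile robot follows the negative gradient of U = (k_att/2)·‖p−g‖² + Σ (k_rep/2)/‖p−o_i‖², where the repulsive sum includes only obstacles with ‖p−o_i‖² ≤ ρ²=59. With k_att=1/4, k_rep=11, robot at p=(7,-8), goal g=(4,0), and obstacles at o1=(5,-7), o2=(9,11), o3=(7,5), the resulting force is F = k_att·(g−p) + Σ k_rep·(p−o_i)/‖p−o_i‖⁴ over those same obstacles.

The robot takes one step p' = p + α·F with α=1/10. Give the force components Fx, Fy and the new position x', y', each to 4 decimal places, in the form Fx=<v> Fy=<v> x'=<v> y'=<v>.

Fx=0.1300 Fy=1.5600 x'=7.0130 y'=-7.8440

F_att = 1/4·(g−p) = 1/4·(-3,8) = (-0.7500,2.0000)
o1: d²=5 ≤ ρ²=59; F_rep = 11·(2,-1)/5² = (0.8800,-0.4400)
o2: d²=365 > ρ²=59 → inactive
o3: d²=169 > ρ²=59 → inactive
F = F_att + ΣF_rep = (0.1300,1.5600)
p' = p + 1/10·F = (7.0130,-7.8440)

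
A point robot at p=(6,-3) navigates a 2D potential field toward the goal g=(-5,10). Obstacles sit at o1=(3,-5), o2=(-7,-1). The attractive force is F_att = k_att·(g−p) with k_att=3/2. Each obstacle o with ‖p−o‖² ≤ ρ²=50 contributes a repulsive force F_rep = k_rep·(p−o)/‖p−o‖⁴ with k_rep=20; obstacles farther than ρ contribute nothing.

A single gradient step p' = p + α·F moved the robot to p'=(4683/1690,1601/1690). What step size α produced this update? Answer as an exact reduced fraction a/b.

α = 1/5

F_att = 3/2·(g−p) = 3/2·(-11,13) = (-16.5000,19.5000)
o1: d²=13 ≤ ρ²=50; F_rep = 20·(3,2)/13² = (0.3550,0.2367)
o2: d²=173 > ρ²=50 → inactive
F = F_att + ΣF_rep = (-16.1450,19.7367)
Δp = p'−p = (-3.2290,3.9473); α = Δx/Fx = (-5457/1690) / (-5457/338) = 1/5
check: Δy/Fy = (6671/1690) / (6671/338) = 1/5 ✓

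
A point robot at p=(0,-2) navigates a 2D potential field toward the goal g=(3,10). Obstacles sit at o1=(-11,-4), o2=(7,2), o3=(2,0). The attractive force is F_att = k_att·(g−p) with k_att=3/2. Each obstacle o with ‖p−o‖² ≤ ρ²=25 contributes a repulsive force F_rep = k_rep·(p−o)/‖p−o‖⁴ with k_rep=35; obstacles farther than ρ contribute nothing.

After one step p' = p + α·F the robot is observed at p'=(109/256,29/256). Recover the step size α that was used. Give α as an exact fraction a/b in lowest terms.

α = 1/8

F_att = 3/2·(g−p) = 3/2·(3,12) = (4.5000,18.0000)
o1: d²=125 > ρ²=25 → inactive
o2: d²=65 > ρ²=25 → inactive
o3: d²=8 ≤ ρ²=25; F_rep = 35·(-2,-2)/8² = (-1.0938,-1.0938)
F = F_att + ΣF_rep = (3.4062,16.9062)
Δp = p'−p = (0.4258,2.1133); α = Δx/Fx = (109/256) / (109/32) = 1/8
check: Δy/Fy = (541/256) / (541/32) = 1/8 ✓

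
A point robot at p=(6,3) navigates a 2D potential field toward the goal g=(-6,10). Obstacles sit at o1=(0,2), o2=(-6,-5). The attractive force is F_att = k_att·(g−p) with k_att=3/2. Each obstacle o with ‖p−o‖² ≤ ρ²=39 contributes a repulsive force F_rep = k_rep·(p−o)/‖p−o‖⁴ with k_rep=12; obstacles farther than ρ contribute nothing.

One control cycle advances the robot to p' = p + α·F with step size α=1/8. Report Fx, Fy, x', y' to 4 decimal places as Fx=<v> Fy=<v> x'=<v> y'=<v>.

Fx=-17.9474 Fy=10.5088 x'=3.7566 y'=4.3136

F_att = 3/2·(g−p) = 3/2·(-12,7) = (-18.0000,10.5000)
o1: d²=37 ≤ ρ²=39; F_rep = 12·(6,1)/37² = (0.0526,0.0088)
o2: d²=208 > ρ²=39 → inactive
F = F_att + ΣF_rep = (-17.9474,10.5088)
p' = p + 1/8·F = (3.7566,4.3136)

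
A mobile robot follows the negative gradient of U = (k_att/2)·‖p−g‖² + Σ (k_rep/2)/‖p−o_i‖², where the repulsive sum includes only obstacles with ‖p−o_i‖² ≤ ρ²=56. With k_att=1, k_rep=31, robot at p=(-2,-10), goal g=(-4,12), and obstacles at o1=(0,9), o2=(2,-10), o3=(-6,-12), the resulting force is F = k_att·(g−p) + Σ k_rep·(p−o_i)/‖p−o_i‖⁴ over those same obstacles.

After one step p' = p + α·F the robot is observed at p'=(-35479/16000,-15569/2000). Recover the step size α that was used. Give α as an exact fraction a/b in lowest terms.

α = 1/10

F_att = 1·(g−p) = 1·(-2,22) = (-2.0000,22.0000)
o1: d²=365 > ρ²=56 → inactive
o2: d²=16 ≤ ρ²=56; F_rep = 31·(-4,0)/16² = (-0.4844,0.0000)
o3: d²=20 ≤ ρ²=56; F_rep = 31·(4,2)/20² = (0.3100,0.1550)
F = F_att + ΣF_rep = (-2.1744,22.1550)
Δp = p'−p = (-0.2174,2.2155); α = Δx/Fx = (-3479/16000) / (-3479/1600) = 1/10
check: Δy/Fy = (4431/2000) / (4431/200) = 1/10 ✓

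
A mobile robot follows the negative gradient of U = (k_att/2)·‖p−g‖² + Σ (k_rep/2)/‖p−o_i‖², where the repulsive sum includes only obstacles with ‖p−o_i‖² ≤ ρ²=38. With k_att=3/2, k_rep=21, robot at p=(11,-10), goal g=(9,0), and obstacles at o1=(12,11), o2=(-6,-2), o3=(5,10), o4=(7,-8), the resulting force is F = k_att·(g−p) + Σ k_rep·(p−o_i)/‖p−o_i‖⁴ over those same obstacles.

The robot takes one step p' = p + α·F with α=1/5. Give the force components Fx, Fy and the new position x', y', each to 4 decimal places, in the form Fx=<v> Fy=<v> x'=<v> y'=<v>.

Fx=-2.7900 Fy=14.8950 x'=10.4420 y'=-7.0210

F_att = 3/2·(g−p) = 3/2·(-2,10) = (-3.0000,15.0000)
o1: d²=442 > ρ²=38 → inactive
o2: d²=353 > ρ²=38 → inactive
o3: d²=436 > ρ²=38 → inactive
o4: d²=20 ≤ ρ²=38; F_rep = 21·(4,-2)/20² = (0.2100,-0.1050)
F = F_att + ΣF_rep = (-2.7900,14.8950)
p' = p + 1/5·F = (10.4420,-7.0210)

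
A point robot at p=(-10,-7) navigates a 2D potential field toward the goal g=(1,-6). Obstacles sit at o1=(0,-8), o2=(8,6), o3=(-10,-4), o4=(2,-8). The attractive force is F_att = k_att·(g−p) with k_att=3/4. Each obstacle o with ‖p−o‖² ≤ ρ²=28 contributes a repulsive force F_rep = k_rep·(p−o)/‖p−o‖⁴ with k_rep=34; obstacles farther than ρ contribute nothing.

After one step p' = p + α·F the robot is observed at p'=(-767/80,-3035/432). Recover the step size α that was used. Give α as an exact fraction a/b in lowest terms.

F_att = 3/4·(g−p) = 3/4·(11,1) = (8.2500,0.7500)
o1: d²=101 > ρ²=28 → inactive
o2: d²=493 > ρ²=28 → inactive
o3: d²=9 ≤ ρ²=28; F_rep = 34·(0,-3)/9² = (0.0000,-1.2593)
o4: d²=145 > ρ²=28 → inactive
F = F_att + ΣF_rep = (8.2500,-0.5093)
Δp = p'−p = (0.4125,-0.0255); α = Δx/Fx = (33/80) / (33/4) = 1/20
check: Δy/Fy = (-11/432) / (-55/108) = 1/20 ✓

α = 1/20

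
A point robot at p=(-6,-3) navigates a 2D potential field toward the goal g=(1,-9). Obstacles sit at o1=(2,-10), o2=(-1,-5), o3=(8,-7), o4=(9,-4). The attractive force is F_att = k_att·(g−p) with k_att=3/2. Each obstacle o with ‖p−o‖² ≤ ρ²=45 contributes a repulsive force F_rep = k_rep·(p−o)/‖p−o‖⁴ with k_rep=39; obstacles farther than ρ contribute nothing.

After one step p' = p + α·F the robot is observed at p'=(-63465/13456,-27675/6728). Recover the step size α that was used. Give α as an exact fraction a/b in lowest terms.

α = 1/8

F_att = 3/2·(g−p) = 3/2·(7,-6) = (10.5000,-9.0000)
o1: d²=113 > ρ²=45 → inactive
o2: d²=29 ≤ ρ²=45; F_rep = 39·(-5,2)/29² = (-0.2319,0.0927)
o3: d²=212 > ρ²=45 → inactive
o4: d²=226 > ρ²=45 → inactive
F = F_att + ΣF_rep = (10.2681,-8.9073)
Δp = p'−p = (1.2835,-1.1134); α = Δx/Fx = (17271/13456) / (17271/1682) = 1/8
check: Δy/Fy = (-7491/6728) / (-7491/841) = 1/8 ✓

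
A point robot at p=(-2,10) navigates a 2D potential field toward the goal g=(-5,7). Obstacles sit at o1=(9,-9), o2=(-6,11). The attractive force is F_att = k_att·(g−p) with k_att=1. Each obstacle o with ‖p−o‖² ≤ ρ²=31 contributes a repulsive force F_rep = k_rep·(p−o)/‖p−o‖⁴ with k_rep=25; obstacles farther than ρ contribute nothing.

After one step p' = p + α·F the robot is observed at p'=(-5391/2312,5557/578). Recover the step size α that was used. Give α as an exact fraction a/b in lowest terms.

F_att = 1·(g−p) = 1·(-3,-3) = (-3.0000,-3.0000)
o1: d²=482 > ρ²=31 → inactive
o2: d²=17 ≤ ρ²=31; F_rep = 25·(4,-1)/17² = (0.3460,-0.0865)
F = F_att + ΣF_rep = (-2.6540,-3.0865)
Δp = p'−p = (-0.3317,-0.3858); α = Δx/Fx = (-767/2312) / (-767/289) = 1/8
check: Δy/Fy = (-223/578) / (-892/289) = 1/8 ✓

α = 1/8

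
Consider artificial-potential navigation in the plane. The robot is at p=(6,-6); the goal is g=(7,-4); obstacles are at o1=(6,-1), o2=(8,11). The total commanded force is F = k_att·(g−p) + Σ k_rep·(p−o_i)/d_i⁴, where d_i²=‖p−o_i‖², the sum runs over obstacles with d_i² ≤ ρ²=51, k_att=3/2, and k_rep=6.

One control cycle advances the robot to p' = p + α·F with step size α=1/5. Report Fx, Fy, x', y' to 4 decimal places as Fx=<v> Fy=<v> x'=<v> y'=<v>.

F_att = 3/2·(g−p) = 3/2·(1,2) = (1.5000,3.0000)
o1: d²=25 ≤ ρ²=51; F_rep = 6·(0,-5)/25² = (0.0000,-0.0480)
o2: d²=293 > ρ²=51 → inactive
F = F_att + ΣF_rep = (1.5000,2.9520)
p' = p + 1/5·F = (6.3000,-5.4096)

Fx=1.5000 Fy=2.9520 x'=6.3000 y'=-5.4096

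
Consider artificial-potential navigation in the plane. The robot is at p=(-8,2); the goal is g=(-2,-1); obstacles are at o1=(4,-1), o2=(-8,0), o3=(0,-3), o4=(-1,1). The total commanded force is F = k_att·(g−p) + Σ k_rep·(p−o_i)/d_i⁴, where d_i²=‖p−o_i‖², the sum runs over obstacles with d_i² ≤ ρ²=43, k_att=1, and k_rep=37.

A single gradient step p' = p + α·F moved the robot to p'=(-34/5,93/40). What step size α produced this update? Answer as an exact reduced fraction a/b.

α = 1/5

F_att = 1·(g−p) = 1·(6,-3) = (6.0000,-3.0000)
o1: d²=153 > ρ²=43 → inactive
o2: d²=4 ≤ ρ²=43; F_rep = 37·(0,2)/4² = (0.0000,4.6250)
o3: d²=89 > ρ²=43 → inactive
o4: d²=50 > ρ²=43 → inactive
F = F_att + ΣF_rep = (6.0000,1.6250)
Δp = p'−p = (1.2000,0.3250); α = Δx/Fx = (6/5) / (6) = 1/5
check: Δy/Fy = (13/40) / (13/8) = 1/5 ✓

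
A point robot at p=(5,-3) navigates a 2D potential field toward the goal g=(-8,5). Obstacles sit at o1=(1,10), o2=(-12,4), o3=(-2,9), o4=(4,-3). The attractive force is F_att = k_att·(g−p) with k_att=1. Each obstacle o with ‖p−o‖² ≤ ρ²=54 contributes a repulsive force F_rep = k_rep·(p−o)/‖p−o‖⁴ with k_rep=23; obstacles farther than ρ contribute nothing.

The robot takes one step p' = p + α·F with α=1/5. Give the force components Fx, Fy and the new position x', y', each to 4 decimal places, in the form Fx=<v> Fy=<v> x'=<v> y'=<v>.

Fx=10.0000 Fy=8.0000 x'=7.0000 y'=-1.4000

F_att = 1·(g−p) = 1·(-13,8) = (-13.0000,8.0000)
o1: d²=185 > ρ²=54 → inactive
o2: d²=338 > ρ²=54 → inactive
o3: d²=193 > ρ²=54 → inactive
o4: d²=1 ≤ ρ²=54; F_rep = 23·(1,0)/1² = (23.0000,0.0000)
F = F_att + ΣF_rep = (10.0000,8.0000)
p' = p + 1/5·F = (7.0000,-1.4000)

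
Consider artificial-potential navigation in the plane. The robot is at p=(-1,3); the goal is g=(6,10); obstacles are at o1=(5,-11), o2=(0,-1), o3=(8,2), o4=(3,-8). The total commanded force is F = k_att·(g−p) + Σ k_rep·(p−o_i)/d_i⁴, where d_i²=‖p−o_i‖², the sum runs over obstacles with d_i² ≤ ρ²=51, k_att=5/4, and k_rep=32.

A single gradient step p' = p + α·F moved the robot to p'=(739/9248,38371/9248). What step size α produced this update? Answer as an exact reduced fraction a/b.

F_att = 5/4·(g−p) = 5/4·(7,7) = (8.7500,8.7500)
o1: d²=232 > ρ²=51 → inactive
o2: d²=17 ≤ ρ²=51; F_rep = 32·(-1,4)/17² = (-0.1107,0.4429)
o3: d²=82 > ρ²=51 → inactive
o4: d²=137 > ρ²=51 → inactive
F = F_att + ΣF_rep = (8.6393,9.1929)
Δp = p'−p = (1.0799,1.1491); α = Δx/Fx = (9987/9248) / (9987/1156) = 1/8
check: Δy/Fy = (10627/9248) / (10627/1156) = 1/8 ✓

α = 1/8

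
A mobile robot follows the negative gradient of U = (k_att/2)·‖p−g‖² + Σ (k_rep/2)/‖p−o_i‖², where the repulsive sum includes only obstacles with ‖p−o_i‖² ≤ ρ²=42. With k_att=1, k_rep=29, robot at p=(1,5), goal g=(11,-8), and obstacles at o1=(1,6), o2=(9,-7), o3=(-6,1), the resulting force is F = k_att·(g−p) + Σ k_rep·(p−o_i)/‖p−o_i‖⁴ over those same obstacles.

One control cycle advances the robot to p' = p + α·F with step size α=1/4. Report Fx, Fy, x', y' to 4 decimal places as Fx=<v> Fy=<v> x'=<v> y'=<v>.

F_att = 1·(g−p) = 1·(10,-13) = (10.0000,-13.0000)
o1: d²=1 ≤ ρ²=42; F_rep = 29·(0,-1)/1² = (0.0000,-29.0000)
o2: d²=208 > ρ²=42 → inactive
o3: d²=65 > ρ²=42 → inactive
F = F_att + ΣF_rep = (10.0000,-42.0000)
p' = p + 1/4·F = (3.5000,-5.5000)

Fx=10.0000 Fy=-42.0000 x'=3.5000 y'=-5.5000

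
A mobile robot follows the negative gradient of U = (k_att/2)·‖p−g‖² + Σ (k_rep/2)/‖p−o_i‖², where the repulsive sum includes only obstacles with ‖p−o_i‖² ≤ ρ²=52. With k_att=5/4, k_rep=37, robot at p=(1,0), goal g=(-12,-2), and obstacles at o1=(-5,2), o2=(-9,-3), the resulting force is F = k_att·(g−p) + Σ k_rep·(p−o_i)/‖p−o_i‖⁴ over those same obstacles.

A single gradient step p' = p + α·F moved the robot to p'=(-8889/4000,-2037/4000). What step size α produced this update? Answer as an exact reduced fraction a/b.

α = 1/5

F_att = 5/4·(g−p) = 5/4·(-13,-2) = (-16.2500,-2.5000)
o1: d²=40 ≤ ρ²=52; F_rep = 37·(6,-2)/40² = (0.1388,-0.0462)
o2: d²=109 > ρ²=52 → inactive
F = F_att + ΣF_rep = (-16.1112,-2.5463)
Δp = p'−p = (-3.2222,-0.5092); α = Δx/Fx = (-12889/4000) / (-12889/800) = 1/5
check: Δy/Fy = (-2037/4000) / (-2037/800) = 1/5 ✓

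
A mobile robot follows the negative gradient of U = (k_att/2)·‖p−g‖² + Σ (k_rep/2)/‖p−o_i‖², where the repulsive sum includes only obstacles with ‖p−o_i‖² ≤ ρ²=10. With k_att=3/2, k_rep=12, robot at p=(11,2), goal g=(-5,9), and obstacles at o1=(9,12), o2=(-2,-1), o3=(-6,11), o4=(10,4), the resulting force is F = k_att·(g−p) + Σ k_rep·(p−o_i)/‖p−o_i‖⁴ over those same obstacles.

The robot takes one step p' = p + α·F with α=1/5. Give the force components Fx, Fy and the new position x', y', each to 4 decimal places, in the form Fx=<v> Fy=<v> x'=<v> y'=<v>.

F_att = 3/2·(g−p) = 3/2·(-16,7) = (-24.0000,10.5000)
o1: d²=104 > ρ²=10 → inactive
o2: d²=178 > ρ²=10 → inactive
o3: d²=370 > ρ²=10 → inactive
o4: d²=5 ≤ ρ²=10; F_rep = 12·(1,-2)/5² = (0.4800,-0.9600)
F = F_att + ΣF_rep = (-23.5200,9.5400)
p' = p + 1/5·F = (6.2960,3.9080)

Fx=-23.5200 Fy=9.5400 x'=6.2960 y'=3.9080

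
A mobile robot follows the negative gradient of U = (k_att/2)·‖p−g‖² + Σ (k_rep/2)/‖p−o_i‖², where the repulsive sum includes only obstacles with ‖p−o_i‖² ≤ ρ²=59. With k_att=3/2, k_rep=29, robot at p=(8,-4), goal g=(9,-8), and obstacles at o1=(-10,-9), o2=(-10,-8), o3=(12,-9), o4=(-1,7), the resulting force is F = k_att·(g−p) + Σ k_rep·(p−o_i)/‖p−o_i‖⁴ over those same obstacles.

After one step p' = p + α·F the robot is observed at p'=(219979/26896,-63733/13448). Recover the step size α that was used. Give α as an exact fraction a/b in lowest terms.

F_att = 3/2·(g−p) = 3/2·(1,-4) = (1.5000,-6.0000)
o1: d²=349 > ρ²=59 → inactive
o2: d²=340 > ρ²=59 → inactive
o3: d²=41 ≤ ρ²=59; F_rep = 29·(-4,5)/41² = (-0.0690,0.0863)
o4: d²=202 > ρ²=59 → inactive
F = F_att + ΣF_rep = (1.4310,-5.9137)
Δp = p'−p = (0.1789,-0.7392); α = Δx/Fx = (4811/26896) / (4811/3362) = 1/8
check: Δy/Fy = (-9941/13448) / (-9941/1681) = 1/8 ✓

α = 1/8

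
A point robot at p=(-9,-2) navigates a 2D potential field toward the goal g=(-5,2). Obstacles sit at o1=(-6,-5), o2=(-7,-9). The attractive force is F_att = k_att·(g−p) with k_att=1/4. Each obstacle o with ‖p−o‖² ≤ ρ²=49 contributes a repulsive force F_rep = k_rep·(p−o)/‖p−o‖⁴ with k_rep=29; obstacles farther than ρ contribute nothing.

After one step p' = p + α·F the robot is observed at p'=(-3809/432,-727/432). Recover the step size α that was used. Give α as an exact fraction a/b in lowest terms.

F_att = 1/4·(g−p) = 1/4·(4,4) = (1.0000,1.0000)
o1: d²=18 ≤ ρ²=49; F_rep = 29·(-3,3)/18² = (-0.2685,0.2685)
o2: d²=53 > ρ²=49 → inactive
F = F_att + ΣF_rep = (0.7315,1.2685)
Δp = p'−p = (0.1829,0.3171); α = Δx/Fx = (79/432) / (79/108) = 1/4
check: Δy/Fy = (137/432) / (137/108) = 1/4 ✓

α = 1/4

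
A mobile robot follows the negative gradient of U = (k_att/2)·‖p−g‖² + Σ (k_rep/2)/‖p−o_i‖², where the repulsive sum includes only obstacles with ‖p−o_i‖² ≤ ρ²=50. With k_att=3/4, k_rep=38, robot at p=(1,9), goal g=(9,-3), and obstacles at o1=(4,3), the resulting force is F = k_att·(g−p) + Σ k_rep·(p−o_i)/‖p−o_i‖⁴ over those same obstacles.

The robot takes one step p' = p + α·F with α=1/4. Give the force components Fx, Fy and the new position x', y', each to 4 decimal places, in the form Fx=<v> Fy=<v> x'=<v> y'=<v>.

F_att = 3/4·(g−p) = 3/4·(8,-12) = (6.0000,-9.0000)
o1: d²=45 ≤ ρ²=50; F_rep = 38·(-3,6)/45² = (-0.0563,0.1126)
F = F_att + ΣF_rep = (5.9437,-8.8874)
p' = p + 1/4·F = (2.4859,6.7781)

Fx=5.9437 Fy=-8.8874 x'=2.4859 y'=6.7781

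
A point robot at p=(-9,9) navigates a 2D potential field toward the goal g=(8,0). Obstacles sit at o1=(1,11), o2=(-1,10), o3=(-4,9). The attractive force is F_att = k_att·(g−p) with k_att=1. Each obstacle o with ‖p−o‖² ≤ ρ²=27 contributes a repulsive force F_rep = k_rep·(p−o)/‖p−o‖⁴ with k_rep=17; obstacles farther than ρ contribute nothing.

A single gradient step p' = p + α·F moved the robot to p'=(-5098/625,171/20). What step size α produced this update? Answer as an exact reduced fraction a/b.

F_att = 1·(g−p) = 1·(17,-9) = (17.0000,-9.0000)
o1: d²=104 > ρ²=27 → inactive
o2: d²=65 > ρ²=27 → inactive
o3: d²=25 ≤ ρ²=27; F_rep = 17·(-5,0)/25² = (-0.1360,0.0000)
F = F_att + ΣF_rep = (16.8640,-9.0000)
Δp = p'−p = (0.8432,-0.4500); α = Δx/Fx = (527/625) / (2108/125) = 1/20
check: Δy/Fy = (-9/20) / (-9) = 1/20 ✓

α = 1/20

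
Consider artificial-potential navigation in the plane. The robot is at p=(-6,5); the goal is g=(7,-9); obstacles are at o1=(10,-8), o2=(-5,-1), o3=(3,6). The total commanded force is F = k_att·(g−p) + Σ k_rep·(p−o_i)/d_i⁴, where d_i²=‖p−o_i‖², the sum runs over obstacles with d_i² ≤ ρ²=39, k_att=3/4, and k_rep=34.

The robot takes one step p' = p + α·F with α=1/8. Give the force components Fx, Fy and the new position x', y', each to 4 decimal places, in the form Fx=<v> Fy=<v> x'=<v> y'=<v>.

Fx=9.7252 Fy=-10.3510 x'=-4.7844 y'=3.7061

F_att = 3/4·(g−p) = 3/4·(13,-14) = (9.7500,-10.5000)
o1: d²=425 > ρ²=39 → inactive
o2: d²=37 ≤ ρ²=39; F_rep = 34·(-1,6)/37² = (-0.0248,0.1490)
o3: d²=82 > ρ²=39 → inactive
F = F_att + ΣF_rep = (9.7252,-10.3510)
p' = p + 1/8·F = (-4.7844,3.7061)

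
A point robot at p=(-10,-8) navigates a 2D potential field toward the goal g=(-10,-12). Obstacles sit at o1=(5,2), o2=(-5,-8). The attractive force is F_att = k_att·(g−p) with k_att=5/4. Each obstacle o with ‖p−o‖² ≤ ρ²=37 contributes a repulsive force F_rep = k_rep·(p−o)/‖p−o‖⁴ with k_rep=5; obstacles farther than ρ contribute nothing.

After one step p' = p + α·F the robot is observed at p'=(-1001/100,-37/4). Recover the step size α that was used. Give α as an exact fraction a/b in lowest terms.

F_att = 5/4·(g−p) = 5/4·(0,-4) = (0.0000,-5.0000)
o1: d²=325 > ρ²=37 → inactive
o2: d²=25 ≤ ρ²=37; F_rep = 5·(-5,0)/25² = (-0.0400,0.0000)
F = F_att + ΣF_rep = (-0.0400,-5.0000)
Δp = p'−p = (-0.0100,-1.2500); α = Δx/Fx = (-1/100) / (-1/25) = 1/4
check: Δy/Fy = (-5/4) / (-5) = 1/4 ✓

α = 1/4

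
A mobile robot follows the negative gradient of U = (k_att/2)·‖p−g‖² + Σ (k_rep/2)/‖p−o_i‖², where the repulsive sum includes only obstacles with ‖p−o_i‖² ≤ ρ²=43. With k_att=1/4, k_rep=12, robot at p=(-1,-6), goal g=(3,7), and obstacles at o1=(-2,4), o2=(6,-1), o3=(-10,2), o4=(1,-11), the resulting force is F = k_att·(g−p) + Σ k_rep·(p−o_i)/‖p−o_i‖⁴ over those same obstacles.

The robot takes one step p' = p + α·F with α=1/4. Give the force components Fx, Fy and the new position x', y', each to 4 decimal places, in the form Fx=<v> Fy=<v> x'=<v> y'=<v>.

F_att = 1/4·(g−p) = 1/4·(4,13) = (1.0000,3.2500)
o1: d²=101 > ρ²=43 → inactive
o2: d²=74 > ρ²=43 → inactive
o3: d²=145 > ρ²=43 → inactive
o4: d²=29 ≤ ρ²=43; F_rep = 12·(-2,5)/29² = (-0.0285,0.0713)
F = F_att + ΣF_rep = (0.9715,3.3213)
p' = p + 1/4·F = (-0.7571,-5.1697)

Fx=0.9715 Fy=3.3213 x'=-0.7571 y'=-5.1697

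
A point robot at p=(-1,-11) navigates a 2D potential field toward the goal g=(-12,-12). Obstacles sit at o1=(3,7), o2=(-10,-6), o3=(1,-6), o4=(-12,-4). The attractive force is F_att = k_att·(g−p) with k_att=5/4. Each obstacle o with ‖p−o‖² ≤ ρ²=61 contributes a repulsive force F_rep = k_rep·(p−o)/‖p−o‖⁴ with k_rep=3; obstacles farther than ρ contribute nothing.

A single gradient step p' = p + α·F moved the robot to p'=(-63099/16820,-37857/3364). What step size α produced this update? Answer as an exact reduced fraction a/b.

α = 1/5

F_att = 5/4·(g−p) = 5/4·(-11,-1) = (-13.7500,-1.2500)
o1: d²=340 > ρ²=61 → inactive
o2: d²=106 > ρ²=61 → inactive
o3: d²=29 ≤ ρ²=61; F_rep = 3·(-2,-5)/29² = (-0.0071,-0.0178)
o4: d²=170 > ρ²=61 → inactive
F = F_att + ΣF_rep = (-13.7571,-1.2678)
Δp = p'−p = (-2.7514,-0.2536); α = Δx/Fx = (-46279/16820) / (-46279/3364) = 1/5
check: Δy/Fy = (-853/3364) / (-4265/3364) = 1/5 ✓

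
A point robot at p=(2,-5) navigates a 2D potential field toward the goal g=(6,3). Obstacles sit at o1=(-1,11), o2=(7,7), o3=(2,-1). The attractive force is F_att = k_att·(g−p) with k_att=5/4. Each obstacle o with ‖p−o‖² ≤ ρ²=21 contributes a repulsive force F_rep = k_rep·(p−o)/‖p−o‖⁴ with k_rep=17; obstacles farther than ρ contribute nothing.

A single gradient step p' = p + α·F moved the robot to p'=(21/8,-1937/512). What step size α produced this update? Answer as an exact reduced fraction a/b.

F_att = 5/4·(g−p) = 5/4·(4,8) = (5.0000,10.0000)
o1: d²=265 > ρ²=21 → inactive
o2: d²=169 > ρ²=21 → inactive
o3: d²=16 ≤ ρ²=21; F_rep = 17·(0,-4)/16² = (0.0000,-0.2656)
F = F_att + ΣF_rep = (5.0000,9.7344)
Δp = p'−p = (0.6250,1.2168); α = Δx/Fx = (5/8) / (5) = 1/8
check: Δy/Fy = (623/512) / (623/64) = 1/8 ✓

α = 1/8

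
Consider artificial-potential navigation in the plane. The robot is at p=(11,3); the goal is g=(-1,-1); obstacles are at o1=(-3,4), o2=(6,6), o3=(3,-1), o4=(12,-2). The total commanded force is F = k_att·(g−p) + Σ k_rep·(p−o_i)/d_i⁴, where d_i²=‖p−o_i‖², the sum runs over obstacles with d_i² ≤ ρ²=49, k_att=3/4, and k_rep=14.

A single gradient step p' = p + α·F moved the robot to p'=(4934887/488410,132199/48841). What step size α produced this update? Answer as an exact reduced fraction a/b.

F_att = 3/4·(g−p) = 3/4·(-12,-4) = (-9.0000,-3.0000)
o1: d²=197 > ρ²=49 → inactive
o2: d²=34 ≤ ρ²=49; F_rep = 14·(5,-3)/34² = (0.0606,-0.0363)
o3: d²=80 > ρ²=49 → inactive
o4: d²=26 ≤ ρ²=49; F_rep = 14·(-1,5)/26² = (-0.0207,0.1036)
F = F_att + ΣF_rep = (-8.9602,-2.9328)
Δp = p'−p = (-0.8960,-0.2933); α = Δx/Fx = (-437623/488410) / (-437623/48841) = 1/10
check: Δy/Fy = (-14324/48841) / (-143240/48841) = 1/10 ✓

α = 1/10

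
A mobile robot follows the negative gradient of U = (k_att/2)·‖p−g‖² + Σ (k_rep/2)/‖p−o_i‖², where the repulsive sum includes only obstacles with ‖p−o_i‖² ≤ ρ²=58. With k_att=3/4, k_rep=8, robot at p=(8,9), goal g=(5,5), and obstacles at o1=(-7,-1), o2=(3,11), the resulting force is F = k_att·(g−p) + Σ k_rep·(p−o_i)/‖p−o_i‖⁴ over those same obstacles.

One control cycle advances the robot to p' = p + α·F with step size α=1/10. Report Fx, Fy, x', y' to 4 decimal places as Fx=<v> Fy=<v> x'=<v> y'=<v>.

F_att = 3/4·(g−p) = 3/4·(-3,-4) = (-2.2500,-3.0000)
o1: d²=325 > ρ²=58 → inactive
o2: d²=29 ≤ ρ²=58; F_rep = 8·(5,-2)/29² = (0.0476,-0.0190)
F = F_att + ΣF_rep = (-2.2024,-3.0190)
p' = p + 1/10·F = (7.7798,8.6981)

Fx=-2.2024 Fy=-3.0190 x'=7.7798 y'=8.6981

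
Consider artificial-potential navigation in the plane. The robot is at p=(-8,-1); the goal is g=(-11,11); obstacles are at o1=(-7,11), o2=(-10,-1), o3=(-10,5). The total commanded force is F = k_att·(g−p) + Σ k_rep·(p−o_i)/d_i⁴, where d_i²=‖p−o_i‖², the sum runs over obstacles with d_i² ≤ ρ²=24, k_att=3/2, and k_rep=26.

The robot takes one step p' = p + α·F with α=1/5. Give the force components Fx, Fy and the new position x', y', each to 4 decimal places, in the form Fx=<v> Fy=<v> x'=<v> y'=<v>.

Fx=-1.2500 Fy=18.0000 x'=-8.2500 y'=2.6000

F_att = 3/2·(g−p) = 3/2·(-3,12) = (-4.5000,18.0000)
o1: d²=145 > ρ²=24 → inactive
o2: d²=4 ≤ ρ²=24; F_rep = 26·(2,0)/4² = (3.2500,0.0000)
o3: d²=40 > ρ²=24 → inactive
F = F_att + ΣF_rep = (-1.2500,18.0000)
p' = p + 1/5·F = (-8.2500,2.6000)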